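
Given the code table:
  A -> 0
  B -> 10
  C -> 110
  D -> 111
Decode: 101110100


Decoding:
10 -> B
111 -> D
0 -> A
10 -> B
0 -> A


Result: BDABA


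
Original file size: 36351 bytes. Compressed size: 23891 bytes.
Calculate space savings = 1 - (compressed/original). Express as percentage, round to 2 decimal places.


ratio = compressed/original = 23891/36351 = 0.657231
savings = 1 - ratio = 1 - 0.657231 = 0.342769
as a percentage: 0.342769 * 100 = 34.28%

Space savings = 1 - 23891/36351 = 34.28%


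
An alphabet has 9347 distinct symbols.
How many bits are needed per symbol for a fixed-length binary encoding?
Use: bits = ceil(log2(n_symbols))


log2(9347) = 13.1903
Bracket: 2^13 = 8192 < 9347 <= 2^14 = 16384
So ceil(log2(9347)) = 14

bits = ceil(log2(9347)) = ceil(13.1903) = 14 bits


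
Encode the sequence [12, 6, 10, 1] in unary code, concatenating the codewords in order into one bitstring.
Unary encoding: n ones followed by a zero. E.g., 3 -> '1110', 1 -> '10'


Encode each number as n ones followed by a terminating 0:
  12 -> 1111111111110 (13 bits)
  6 -> 1111110 (7 bits)
  10 -> 11111111110 (11 bits)
  1 -> 10 (2 bits)
Total length = 13 + 7 + 11 + 2 = 33 bits.

Unary([12, 6, 10, 1]) = 111111111111011111101111111111010 (33 bits)


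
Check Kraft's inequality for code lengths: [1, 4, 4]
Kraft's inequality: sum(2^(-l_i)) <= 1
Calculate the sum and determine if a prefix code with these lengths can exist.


Sum = 2^(-1) + 2^(-4) + 2^(-4)
    = 0.5 + 0.0625 + 0.0625
    = 10/16 = 0.625
Since 0.625 <= 1, Kraft's inequality IS satisfied.
A prefix code with these lengths CAN exist.

Kraft sum = 0.625. Satisfied.


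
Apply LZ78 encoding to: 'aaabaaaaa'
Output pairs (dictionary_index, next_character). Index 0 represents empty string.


LZ78 encoding steps:
Dictionary: {0: ''}
Step 1: w='' (idx 0), next='a' -> output (0, 'a'), add 'a' as idx 1
Step 2: w='a' (idx 1), next='a' -> output (1, 'a'), add 'aa' as idx 2
Step 3: w='' (idx 0), next='b' -> output (0, 'b'), add 'b' as idx 3
Step 4: w='aa' (idx 2), next='a' -> output (2, 'a'), add 'aaa' as idx 4
Step 5: w='aa' (idx 2), end of input -> output (2, '')


Encoded: [(0, 'a'), (1, 'a'), (0, 'b'), (2, 'a'), (2, '')]


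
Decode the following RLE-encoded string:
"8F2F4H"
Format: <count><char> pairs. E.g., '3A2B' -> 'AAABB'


Expanding each <count><char> pair:
  8F -> 'FFFFFFFF'
  2F -> 'FF'
  4H -> 'HHHH'

Decoded = FFFFFFFFFFHHHH


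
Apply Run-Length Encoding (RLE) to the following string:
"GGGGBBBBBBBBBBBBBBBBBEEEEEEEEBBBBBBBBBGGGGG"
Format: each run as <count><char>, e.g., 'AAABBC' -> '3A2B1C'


Scanning runs left to right:
  i=0: run of 'G' x 4 -> '4G'
  i=4: run of 'B' x 17 -> '17B'
  i=21: run of 'E' x 8 -> '8E'
  i=29: run of 'B' x 9 -> '9B'
  i=38: run of 'G' x 5 -> '5G'

RLE = 4G17B8E9B5G


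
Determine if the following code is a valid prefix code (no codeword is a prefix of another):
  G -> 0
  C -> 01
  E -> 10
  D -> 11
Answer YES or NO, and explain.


Checking each pair (does one codeword prefix another?):
  G='0' vs C='01': prefix -- VIOLATION

NO -- this is NOT a valid prefix code. G (0) is a prefix of C (01).


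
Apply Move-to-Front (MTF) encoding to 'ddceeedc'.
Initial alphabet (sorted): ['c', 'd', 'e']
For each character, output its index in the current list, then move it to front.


MTF encoding:
'd': index 1 in ['c', 'd', 'e'] -> ['d', 'c', 'e']
'd': index 0 in ['d', 'c', 'e'] -> ['d', 'c', 'e']
'c': index 1 in ['d', 'c', 'e'] -> ['c', 'd', 'e']
'e': index 2 in ['c', 'd', 'e'] -> ['e', 'c', 'd']
'e': index 0 in ['e', 'c', 'd'] -> ['e', 'c', 'd']
'e': index 0 in ['e', 'c', 'd'] -> ['e', 'c', 'd']
'd': index 2 in ['e', 'c', 'd'] -> ['d', 'e', 'c']
'c': index 2 in ['d', 'e', 'c'] -> ['c', 'd', 'e']


Output: [1, 0, 1, 2, 0, 0, 2, 2]


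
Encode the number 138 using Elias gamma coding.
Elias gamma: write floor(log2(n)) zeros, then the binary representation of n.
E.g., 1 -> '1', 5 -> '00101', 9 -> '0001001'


num_bits = floor(log2(138)) + 1 = 8
leading_zeros = num_bits - 1 = 7
binary(138) = 10001010

Elias gamma(138) = '0000000' + '10001010' = 000000010001010 (15 bits)


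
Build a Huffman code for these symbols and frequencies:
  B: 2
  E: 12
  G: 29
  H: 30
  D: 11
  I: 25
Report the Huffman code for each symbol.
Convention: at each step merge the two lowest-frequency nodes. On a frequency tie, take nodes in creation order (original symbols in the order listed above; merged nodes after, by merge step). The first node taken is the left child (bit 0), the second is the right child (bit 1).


Huffman tree construction:
Step 1: Merge B(2) + D(11) = 13
Step 2: Merge E(12) + (B+D)(13) = 25
Step 3: Merge I(25) + (E+(B+D))(25) = 50
Step 4: Merge G(29) + H(30) = 59
Step 5: Merge (I+(E+(B+D)))(50) + (G+H)(59) = 109
Read each symbol's code off the tree from the root (left child = 0, right child = 1).

Codes:
  B: 0110 (length 4)
  E: 010 (length 3)
  G: 10 (length 2)
  H: 11 (length 2)
  D: 0111 (length 4)
  I: 00 (length 2)
Average code length: 256/109 = 2.3486 bits/symbol


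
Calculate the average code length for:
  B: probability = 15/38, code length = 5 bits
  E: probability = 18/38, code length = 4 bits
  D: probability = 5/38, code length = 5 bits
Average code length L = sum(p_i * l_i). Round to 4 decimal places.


Weighted contributions p_i * l_i:
  B: (15/38) * 5 = 75/38
  E: (18/38) * 4 = 72/38
  D: (5/38) * 5 = 25/38
Sum = (75 + 72 + 25)/38 = 172/38

L = 172/38 = 4.5263 bits/symbol


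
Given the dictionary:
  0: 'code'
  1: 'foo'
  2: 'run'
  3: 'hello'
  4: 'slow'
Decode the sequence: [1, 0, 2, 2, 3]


Look up each index in the dictionary:
  1 -> 'foo'
  0 -> 'code'
  2 -> 'run'
  2 -> 'run'
  3 -> 'hello'

Decoded: "foo code run run hello"


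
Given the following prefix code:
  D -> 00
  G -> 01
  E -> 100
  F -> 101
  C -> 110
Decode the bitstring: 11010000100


Decoding step by step:
Bits 110 -> C
Bits 100 -> E
Bits 00 -> D
Bits 100 -> E


Decoded message: CEDE


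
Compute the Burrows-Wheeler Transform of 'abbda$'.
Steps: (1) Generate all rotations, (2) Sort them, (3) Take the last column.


Rotations (sorted):
  0: $abbda -> last char: a
  1: a$abbd -> last char: d
  2: abbda$ -> last char: $
  3: bbda$a -> last char: a
  4: bda$ab -> last char: b
  5: da$abb -> last char: b


BWT = ad$abb


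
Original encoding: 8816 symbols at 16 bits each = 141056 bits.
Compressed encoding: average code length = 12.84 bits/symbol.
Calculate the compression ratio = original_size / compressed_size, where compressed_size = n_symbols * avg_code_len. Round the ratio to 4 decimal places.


original_size = n_symbols * orig_bits = 8816 * 16 = 141056 bits
compressed_size = n_symbols * avg_code_len = 8816 * 12.84 = 113197.44 bits
ratio = original_size / compressed_size = 141056 / 113197.44 = 1.2461

Compression ratio = 1.2461


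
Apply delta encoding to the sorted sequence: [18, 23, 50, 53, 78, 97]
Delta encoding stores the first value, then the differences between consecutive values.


First value: 18
Deltas:
  23 - 18 = 5
  50 - 23 = 27
  53 - 50 = 3
  78 - 53 = 25
  97 - 78 = 19


Delta encoded: [18, 5, 27, 3, 25, 19]


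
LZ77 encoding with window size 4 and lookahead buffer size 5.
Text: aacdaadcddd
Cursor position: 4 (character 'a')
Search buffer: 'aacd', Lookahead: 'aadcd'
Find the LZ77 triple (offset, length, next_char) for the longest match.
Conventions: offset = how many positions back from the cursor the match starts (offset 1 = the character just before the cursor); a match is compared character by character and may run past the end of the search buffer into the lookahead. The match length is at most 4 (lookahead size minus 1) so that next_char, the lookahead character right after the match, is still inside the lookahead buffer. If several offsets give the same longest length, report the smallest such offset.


Try each offset into the search buffer:
  offset=1 (pos 3, char 'd'): match length 0
  offset=2 (pos 2, char 'c'): match length 0
  offset=3 (pos 1, char 'a'): match length 1
  offset=4 (pos 0, char 'a'): match length 2
Longest match has length 2 at offset 4.
next_char = character at position 4 + 2 = 6 -> 'd'

Best match: offset=4, length=2 (matching 'aa' starting at position 0)
LZ77 triple: (4, 2, 'd')


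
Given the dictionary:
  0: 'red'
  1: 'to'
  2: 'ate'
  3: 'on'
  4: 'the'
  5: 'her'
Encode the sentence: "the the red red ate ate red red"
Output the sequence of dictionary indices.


Look up each word in the dictionary:
  'the' -> 4
  'the' -> 4
  'red' -> 0
  'red' -> 0
  'ate' -> 2
  'ate' -> 2
  'red' -> 0
  'red' -> 0

Encoded: [4, 4, 0, 0, 2, 2, 0, 0]


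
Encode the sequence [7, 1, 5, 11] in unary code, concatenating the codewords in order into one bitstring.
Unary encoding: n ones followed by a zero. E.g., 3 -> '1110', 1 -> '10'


Encode each number as n ones followed by a terminating 0:
  7 -> 11111110 (8 bits)
  1 -> 10 (2 bits)
  5 -> 111110 (6 bits)
  11 -> 111111111110 (12 bits)
Total length = 8 + 2 + 6 + 12 = 28 bits.

Unary([7, 1, 5, 11]) = 1111111010111110111111111110 (28 bits)


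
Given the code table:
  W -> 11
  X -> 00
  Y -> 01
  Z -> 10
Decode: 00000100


Decoding:
00 -> X
00 -> X
01 -> Y
00 -> X


Result: XXYX


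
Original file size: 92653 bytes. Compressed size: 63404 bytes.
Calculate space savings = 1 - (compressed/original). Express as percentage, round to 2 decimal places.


ratio = compressed/original = 63404/92653 = 0.684317
savings = 1 - ratio = 1 - 0.684317 = 0.315683
as a percentage: 0.315683 * 100 = 31.57%

Space savings = 1 - 63404/92653 = 31.57%


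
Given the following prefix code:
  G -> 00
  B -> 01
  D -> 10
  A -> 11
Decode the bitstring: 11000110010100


Decoding step by step:
Bits 11 -> A
Bits 00 -> G
Bits 01 -> B
Bits 10 -> D
Bits 01 -> B
Bits 01 -> B
Bits 00 -> G


Decoded message: AGBDBBG


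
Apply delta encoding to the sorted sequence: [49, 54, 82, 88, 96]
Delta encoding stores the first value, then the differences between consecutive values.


First value: 49
Deltas:
  54 - 49 = 5
  82 - 54 = 28
  88 - 82 = 6
  96 - 88 = 8


Delta encoded: [49, 5, 28, 6, 8]


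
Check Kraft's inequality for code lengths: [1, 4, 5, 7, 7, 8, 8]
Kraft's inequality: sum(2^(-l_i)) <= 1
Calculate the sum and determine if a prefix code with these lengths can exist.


Sum = 2^(-1) + 2^(-4) + 2^(-5) + 2^(-7) + 2^(-7) + 2^(-8) + 2^(-8)
    = 0.5 + 0.0625 + 0.03125 + 0.0078125 + 0.0078125 + 0.00390625 + 0.00390625
    = 158/256 = 0.6171875
Since 0.6171875 <= 1, Kraft's inequality IS satisfied.
A prefix code with these lengths CAN exist.

Kraft sum = 0.6171875. Satisfied.


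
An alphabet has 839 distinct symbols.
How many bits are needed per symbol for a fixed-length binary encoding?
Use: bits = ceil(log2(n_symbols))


log2(839) = 9.7125
Bracket: 2^9 = 512 < 839 <= 2^10 = 1024
So ceil(log2(839)) = 10

bits = ceil(log2(839)) = ceil(9.7125) = 10 bits


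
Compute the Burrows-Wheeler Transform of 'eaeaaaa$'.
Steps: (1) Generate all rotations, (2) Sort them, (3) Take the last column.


Rotations (sorted):
  0: $eaeaaaa -> last char: a
  1: a$eaeaaa -> last char: a
  2: aa$eaeaa -> last char: a
  3: aaa$eaea -> last char: a
  4: aaaa$eae -> last char: e
  5: aeaaaa$e -> last char: e
  6: eaaaa$ea -> last char: a
  7: eaeaaaa$ -> last char: $


BWT = aaaaeea$


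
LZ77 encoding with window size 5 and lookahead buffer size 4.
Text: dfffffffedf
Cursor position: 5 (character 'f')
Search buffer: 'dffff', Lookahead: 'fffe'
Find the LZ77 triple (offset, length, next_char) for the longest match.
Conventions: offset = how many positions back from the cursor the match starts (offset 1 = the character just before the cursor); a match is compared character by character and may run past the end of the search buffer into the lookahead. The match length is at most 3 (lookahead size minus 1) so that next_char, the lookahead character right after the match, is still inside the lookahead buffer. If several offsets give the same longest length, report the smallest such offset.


Try each offset into the search buffer:
  offset=1 (pos 4, char 'f'): match length 3
  offset=2 (pos 3, char 'f'): match length 3
  offset=3 (pos 2, char 'f'): match length 3
  offset=4 (pos 1, char 'f'): match length 3
  offset=5 (pos 0, char 'd'): match length 0
Longest match has length 3, found at offsets 1, 2, 3, 4; take the smallest, offset 1.
next_char = character at position 5 + 3 = 8 -> 'e'

Best match: offset=1, length=3 (matching 'fff' starting at position 4)
LZ77 triple: (1, 3, 'e')


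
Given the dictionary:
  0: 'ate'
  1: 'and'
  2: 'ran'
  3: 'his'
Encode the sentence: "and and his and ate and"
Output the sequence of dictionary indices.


Look up each word in the dictionary:
  'and' -> 1
  'and' -> 1
  'his' -> 3
  'and' -> 1
  'ate' -> 0
  'and' -> 1

Encoded: [1, 1, 3, 1, 0, 1]


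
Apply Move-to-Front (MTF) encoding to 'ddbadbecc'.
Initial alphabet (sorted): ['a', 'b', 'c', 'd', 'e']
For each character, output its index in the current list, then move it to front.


MTF encoding:
'd': index 3 in ['a', 'b', 'c', 'd', 'e'] -> ['d', 'a', 'b', 'c', 'e']
'd': index 0 in ['d', 'a', 'b', 'c', 'e'] -> ['d', 'a', 'b', 'c', 'e']
'b': index 2 in ['d', 'a', 'b', 'c', 'e'] -> ['b', 'd', 'a', 'c', 'e']
'a': index 2 in ['b', 'd', 'a', 'c', 'e'] -> ['a', 'b', 'd', 'c', 'e']
'd': index 2 in ['a', 'b', 'd', 'c', 'e'] -> ['d', 'a', 'b', 'c', 'e']
'b': index 2 in ['d', 'a', 'b', 'c', 'e'] -> ['b', 'd', 'a', 'c', 'e']
'e': index 4 in ['b', 'd', 'a', 'c', 'e'] -> ['e', 'b', 'd', 'a', 'c']
'c': index 4 in ['e', 'b', 'd', 'a', 'c'] -> ['c', 'e', 'b', 'd', 'a']
'c': index 0 in ['c', 'e', 'b', 'd', 'a'] -> ['c', 'e', 'b', 'd', 'a']


Output: [3, 0, 2, 2, 2, 2, 4, 4, 0]


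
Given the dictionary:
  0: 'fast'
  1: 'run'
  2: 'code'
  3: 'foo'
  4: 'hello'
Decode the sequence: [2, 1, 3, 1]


Look up each index in the dictionary:
  2 -> 'code'
  1 -> 'run'
  3 -> 'foo'
  1 -> 'run'

Decoded: "code run foo run"


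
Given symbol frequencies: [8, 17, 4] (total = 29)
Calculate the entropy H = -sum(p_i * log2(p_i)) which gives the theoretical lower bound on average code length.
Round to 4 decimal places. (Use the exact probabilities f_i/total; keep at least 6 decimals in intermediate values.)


Per-symbol terms -p_i * log2(p_i) with p_i = f_i/29:
  p = 8/29 = 0.275862: log2(p) = -1.857981, -p*log2(p) = 0.512546
  p = 17/29 = 0.586207: log2(p) = -0.770518, -p*log2(p) = 0.451683
  p = 4/29 = 0.137931: log2(p) = -2.857981, -p*log2(p) = 0.394204
H = 0.512546 + 0.451683 + 0.394204 = 1.358433

H = 1.3584 bits/symbol


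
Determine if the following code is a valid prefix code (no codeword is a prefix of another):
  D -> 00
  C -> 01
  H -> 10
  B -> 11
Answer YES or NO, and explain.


Checking each pair (does one codeword prefix another?):
  D='00' vs C='01': no prefix
  D='00' vs H='10': no prefix
  D='00' vs B='11': no prefix
  C='01' vs D='00': no prefix
  C='01' vs H='10': no prefix
  C='01' vs B='11': no prefix
  H='10' vs D='00': no prefix
  H='10' vs C='01': no prefix
  H='10' vs B='11': no prefix
  B='11' vs D='00': no prefix
  B='11' vs C='01': no prefix
  B='11' vs H='10': no prefix
No violation found over all pairs.

YES -- this is a valid prefix code. No codeword is a prefix of any other codeword.


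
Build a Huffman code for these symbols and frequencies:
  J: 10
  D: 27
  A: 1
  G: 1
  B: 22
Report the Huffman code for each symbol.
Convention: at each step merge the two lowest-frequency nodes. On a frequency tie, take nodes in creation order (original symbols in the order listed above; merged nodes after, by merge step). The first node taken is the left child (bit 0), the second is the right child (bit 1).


Huffman tree construction:
Step 1: Merge A(1) + G(1) = 2
Step 2: Merge (A+G)(2) + J(10) = 12
Step 3: Merge ((A+G)+J)(12) + B(22) = 34
Step 4: Merge D(27) + (((A+G)+J)+B)(34) = 61
Read each symbol's code off the tree from the root (left child = 0, right child = 1).

Codes:
  J: 101 (length 3)
  D: 0 (length 1)
  A: 1000 (length 4)
  G: 1001 (length 4)
  B: 11 (length 2)
Average code length: 109/61 = 1.7869 bits/symbol


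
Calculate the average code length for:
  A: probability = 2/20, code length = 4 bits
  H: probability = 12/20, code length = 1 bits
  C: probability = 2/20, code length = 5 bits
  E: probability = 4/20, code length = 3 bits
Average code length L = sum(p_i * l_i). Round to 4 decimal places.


Weighted contributions p_i * l_i:
  A: (2/20) * 4 = 8/20
  H: (12/20) * 1 = 12/20
  C: (2/20) * 5 = 10/20
  E: (4/20) * 3 = 12/20
Sum = (8 + 12 + 10 + 12)/20 = 42/20

L = 42/20 = 2.1000 bits/symbol


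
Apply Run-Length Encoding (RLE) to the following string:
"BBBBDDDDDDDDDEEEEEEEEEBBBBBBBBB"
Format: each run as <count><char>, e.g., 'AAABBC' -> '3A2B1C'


Scanning runs left to right:
  i=0: run of 'B' x 4 -> '4B'
  i=4: run of 'D' x 9 -> '9D'
  i=13: run of 'E' x 9 -> '9E'
  i=22: run of 'B' x 9 -> '9B'

RLE = 4B9D9E9B


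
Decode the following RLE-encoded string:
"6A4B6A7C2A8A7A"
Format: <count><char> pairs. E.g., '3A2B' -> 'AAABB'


Expanding each <count><char> pair:
  6A -> 'AAAAAA'
  4B -> 'BBBB'
  6A -> 'AAAAAA'
  7C -> 'CCCCCCC'
  2A -> 'AA'
  8A -> 'AAAAAAAA'
  7A -> 'AAAAAAA'

Decoded = AAAAAABBBBAAAAAACCCCCCCAAAAAAAAAAAAAAAAA


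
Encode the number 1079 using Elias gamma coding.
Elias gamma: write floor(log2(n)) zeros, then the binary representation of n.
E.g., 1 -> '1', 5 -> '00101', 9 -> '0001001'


num_bits = floor(log2(1079)) + 1 = 11
leading_zeros = num_bits - 1 = 10
binary(1079) = 10000110111

Elias gamma(1079) = '0000000000' + '10000110111' = 000000000010000110111 (21 bits)


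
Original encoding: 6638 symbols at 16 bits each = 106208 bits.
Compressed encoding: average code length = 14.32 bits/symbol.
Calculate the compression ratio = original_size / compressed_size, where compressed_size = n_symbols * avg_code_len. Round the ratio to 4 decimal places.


original_size = n_symbols * orig_bits = 6638 * 16 = 106208 bits
compressed_size = n_symbols * avg_code_len = 6638 * 14.32 = 95056.16 bits
ratio = original_size / compressed_size = 106208 / 95056.16 = 1.1173

Compression ratio = 1.1173


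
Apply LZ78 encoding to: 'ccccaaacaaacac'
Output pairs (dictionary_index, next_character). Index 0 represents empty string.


LZ78 encoding steps:
Dictionary: {0: ''}
Step 1: w='' (idx 0), next='c' -> output (0, 'c'), add 'c' as idx 1
Step 2: w='c' (idx 1), next='c' -> output (1, 'c'), add 'cc' as idx 2
Step 3: w='c' (idx 1), next='a' -> output (1, 'a'), add 'ca' as idx 3
Step 4: w='' (idx 0), next='a' -> output (0, 'a'), add 'a' as idx 4
Step 5: w='a' (idx 4), next='c' -> output (4, 'c'), add 'ac' as idx 5
Step 6: w='a' (idx 4), next='a' -> output (4, 'a'), add 'aa' as idx 6
Step 7: w='ac' (idx 5), next='a' -> output (5, 'a'), add 'aca' as idx 7
Step 8: w='c' (idx 1), end of input -> output (1, '')


Encoded: [(0, 'c'), (1, 'c'), (1, 'a'), (0, 'a'), (4, 'c'), (4, 'a'), (5, 'a'), (1, '')]


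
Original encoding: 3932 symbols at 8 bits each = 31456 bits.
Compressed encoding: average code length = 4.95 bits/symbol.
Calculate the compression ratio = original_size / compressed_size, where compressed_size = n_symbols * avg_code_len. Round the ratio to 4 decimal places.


original_size = n_symbols * orig_bits = 3932 * 8 = 31456 bits
compressed_size = n_symbols * avg_code_len = 3932 * 4.95 = 19463.4 bits
ratio = original_size / compressed_size = 31456 / 19463.4 = 1.6162

Compression ratio = 1.6162


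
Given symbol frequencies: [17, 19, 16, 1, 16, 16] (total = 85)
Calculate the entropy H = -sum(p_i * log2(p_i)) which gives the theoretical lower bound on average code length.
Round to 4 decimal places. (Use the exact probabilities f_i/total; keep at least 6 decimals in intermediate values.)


Per-symbol terms -p_i * log2(p_i) with p_i = f_i/85:
  p = 17/85 = 0.200000: log2(p) = -2.321928, -p*log2(p) = 0.464386
  p = 19/85 = 0.223529: log2(p) = -2.161463, -p*log2(p) = 0.483151
  p = 16/85 = 0.188235: log2(p) = -2.409391, -p*log2(p) = 0.453532
  p = 1/85 = 0.011765: log2(p) = -6.409391, -p*log2(p) = 0.075405
  p = 16/85 = 0.188235: log2(p) = -2.409391, -p*log2(p) = 0.453532
  p = 16/85 = 0.188235: log2(p) = -2.409391, -p*log2(p) = 0.453532
H = 0.464386 + 0.483151 + 0.453532 + 0.075405 + 0.453532 + 0.453532 = 2.383538

H = 2.3835 bits/symbol


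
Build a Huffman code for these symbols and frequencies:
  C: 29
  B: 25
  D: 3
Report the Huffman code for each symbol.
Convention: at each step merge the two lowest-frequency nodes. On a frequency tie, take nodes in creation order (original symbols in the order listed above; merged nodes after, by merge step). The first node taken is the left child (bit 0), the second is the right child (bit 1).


Huffman tree construction:
Step 1: Merge D(3) + B(25) = 28
Step 2: Merge (D+B)(28) + C(29) = 57
Read each symbol's code off the tree from the root (left child = 0, right child = 1).

Codes:
  C: 1 (length 1)
  B: 01 (length 2)
  D: 00 (length 2)
Average code length: 85/57 = 1.4912 bits/symbol


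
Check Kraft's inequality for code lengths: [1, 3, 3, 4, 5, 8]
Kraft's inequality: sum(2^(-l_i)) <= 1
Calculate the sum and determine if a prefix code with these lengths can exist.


Sum = 2^(-1) + 2^(-3) + 2^(-3) + 2^(-4) + 2^(-5) + 2^(-8)
    = 0.5 + 0.125 + 0.125 + 0.0625 + 0.03125 + 0.00390625
    = 217/256 = 0.84765625
Since 0.84765625 <= 1, Kraft's inequality IS satisfied.
A prefix code with these lengths CAN exist.

Kraft sum = 0.84765625. Satisfied.


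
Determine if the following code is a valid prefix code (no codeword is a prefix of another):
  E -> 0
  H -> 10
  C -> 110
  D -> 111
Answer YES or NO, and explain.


Checking each pair (does one codeword prefix another?):
  E='0' vs H='10': no prefix
  E='0' vs C='110': no prefix
  E='0' vs D='111': no prefix
  H='10' vs E='0': no prefix
  H='10' vs C='110': no prefix
  H='10' vs D='111': no prefix
  C='110' vs E='0': no prefix
  C='110' vs H='10': no prefix
  C='110' vs D='111': no prefix
  D='111' vs E='0': no prefix
  D='111' vs H='10': no prefix
  D='111' vs C='110': no prefix
No violation found over all pairs.

YES -- this is a valid prefix code. No codeword is a prefix of any other codeword.


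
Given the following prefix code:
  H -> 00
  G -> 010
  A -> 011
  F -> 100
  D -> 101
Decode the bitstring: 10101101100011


Decoding step by step:
Bits 101 -> D
Bits 011 -> A
Bits 011 -> A
Bits 00 -> H
Bits 011 -> A


Decoded message: DAAHA


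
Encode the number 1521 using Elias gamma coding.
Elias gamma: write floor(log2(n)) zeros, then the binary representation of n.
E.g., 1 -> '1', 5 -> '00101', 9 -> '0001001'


num_bits = floor(log2(1521)) + 1 = 11
leading_zeros = num_bits - 1 = 10
binary(1521) = 10111110001

Elias gamma(1521) = '0000000000' + '10111110001' = 000000000010111110001 (21 bits)


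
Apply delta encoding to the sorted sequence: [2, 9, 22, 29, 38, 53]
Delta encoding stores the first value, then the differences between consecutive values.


First value: 2
Deltas:
  9 - 2 = 7
  22 - 9 = 13
  29 - 22 = 7
  38 - 29 = 9
  53 - 38 = 15


Delta encoded: [2, 7, 13, 7, 9, 15]


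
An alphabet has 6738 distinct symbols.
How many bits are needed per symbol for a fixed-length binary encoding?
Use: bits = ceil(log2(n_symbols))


log2(6738) = 12.7181
Bracket: 2^12 = 4096 < 6738 <= 2^13 = 8192
So ceil(log2(6738)) = 13

bits = ceil(log2(6738)) = ceil(12.7181) = 13 bits


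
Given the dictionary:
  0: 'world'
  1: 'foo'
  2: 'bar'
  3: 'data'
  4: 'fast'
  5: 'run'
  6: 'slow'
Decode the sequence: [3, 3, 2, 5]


Look up each index in the dictionary:
  3 -> 'data'
  3 -> 'data'
  2 -> 'bar'
  5 -> 'run'

Decoded: "data data bar run"


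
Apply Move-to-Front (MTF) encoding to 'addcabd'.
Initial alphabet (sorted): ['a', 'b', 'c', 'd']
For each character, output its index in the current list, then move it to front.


MTF encoding:
'a': index 0 in ['a', 'b', 'c', 'd'] -> ['a', 'b', 'c', 'd']
'd': index 3 in ['a', 'b', 'c', 'd'] -> ['d', 'a', 'b', 'c']
'd': index 0 in ['d', 'a', 'b', 'c'] -> ['d', 'a', 'b', 'c']
'c': index 3 in ['d', 'a', 'b', 'c'] -> ['c', 'd', 'a', 'b']
'a': index 2 in ['c', 'd', 'a', 'b'] -> ['a', 'c', 'd', 'b']
'b': index 3 in ['a', 'c', 'd', 'b'] -> ['b', 'a', 'c', 'd']
'd': index 3 in ['b', 'a', 'c', 'd'] -> ['d', 'b', 'a', 'c']


Output: [0, 3, 0, 3, 2, 3, 3]


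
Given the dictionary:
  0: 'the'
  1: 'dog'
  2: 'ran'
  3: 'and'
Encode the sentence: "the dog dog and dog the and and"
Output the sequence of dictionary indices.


Look up each word in the dictionary:
  'the' -> 0
  'dog' -> 1
  'dog' -> 1
  'and' -> 3
  'dog' -> 1
  'the' -> 0
  'and' -> 3
  'and' -> 3

Encoded: [0, 1, 1, 3, 1, 0, 3, 3]


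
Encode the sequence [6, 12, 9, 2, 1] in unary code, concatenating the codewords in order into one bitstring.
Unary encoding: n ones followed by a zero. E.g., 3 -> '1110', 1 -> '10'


Encode each number as n ones followed by a terminating 0:
  6 -> 1111110 (7 bits)
  12 -> 1111111111110 (13 bits)
  9 -> 1111111110 (10 bits)
  2 -> 110 (3 bits)
  1 -> 10 (2 bits)
Total length = 7 + 13 + 10 + 3 + 2 = 35 bits.

Unary([6, 12, 9, 2, 1]) = 11111101111111111110111111111011010 (35 bits)


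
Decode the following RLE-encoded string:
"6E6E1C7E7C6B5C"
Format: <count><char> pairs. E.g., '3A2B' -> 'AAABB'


Expanding each <count><char> pair:
  6E -> 'EEEEEE'
  6E -> 'EEEEEE'
  1C -> 'C'
  7E -> 'EEEEEEE'
  7C -> 'CCCCCCC'
  6B -> 'BBBBBB'
  5C -> 'CCCCC'

Decoded = EEEEEEEEEEEECEEEEEEECCCCCCCBBBBBBCCCCC


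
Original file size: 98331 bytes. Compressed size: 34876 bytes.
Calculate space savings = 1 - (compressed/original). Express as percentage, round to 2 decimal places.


ratio = compressed/original = 34876/98331 = 0.35468
savings = 1 - ratio = 1 - 0.35468 = 0.64532
as a percentage: 0.64532 * 100 = 64.53%

Space savings = 1 - 34876/98331 = 64.53%


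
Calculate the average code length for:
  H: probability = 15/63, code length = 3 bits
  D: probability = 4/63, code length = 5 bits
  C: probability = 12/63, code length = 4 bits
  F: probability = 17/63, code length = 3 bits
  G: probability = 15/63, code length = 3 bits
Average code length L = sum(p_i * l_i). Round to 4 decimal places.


Weighted contributions p_i * l_i:
  H: (15/63) * 3 = 45/63
  D: (4/63) * 5 = 20/63
  C: (12/63) * 4 = 48/63
  F: (17/63) * 3 = 51/63
  G: (15/63) * 3 = 45/63
Sum = (45 + 20 + 48 + 51 + 45)/63 = 209/63

L = 209/63 = 3.3175 bits/symbol


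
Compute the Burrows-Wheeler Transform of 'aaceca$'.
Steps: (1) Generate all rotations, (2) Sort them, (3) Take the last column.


Rotations (sorted):
  0: $aaceca -> last char: a
  1: a$aacec -> last char: c
  2: aaceca$ -> last char: $
  3: aceca$a -> last char: a
  4: ca$aace -> last char: e
  5: ceca$aa -> last char: a
  6: eca$aac -> last char: c


BWT = ac$aeac


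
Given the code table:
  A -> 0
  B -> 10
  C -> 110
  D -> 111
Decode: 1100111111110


Decoding:
110 -> C
0 -> A
111 -> D
111 -> D
110 -> C


Result: CADDC


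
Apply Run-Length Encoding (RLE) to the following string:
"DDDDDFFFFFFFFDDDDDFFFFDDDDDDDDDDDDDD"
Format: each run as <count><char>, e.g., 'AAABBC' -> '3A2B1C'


Scanning runs left to right:
  i=0: run of 'D' x 5 -> '5D'
  i=5: run of 'F' x 8 -> '8F'
  i=13: run of 'D' x 5 -> '5D'
  i=18: run of 'F' x 4 -> '4F'
  i=22: run of 'D' x 14 -> '14D'

RLE = 5D8F5D4F14D


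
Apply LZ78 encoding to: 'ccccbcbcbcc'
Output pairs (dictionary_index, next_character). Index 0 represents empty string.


LZ78 encoding steps:
Dictionary: {0: ''}
Step 1: w='' (idx 0), next='c' -> output (0, 'c'), add 'c' as idx 1
Step 2: w='c' (idx 1), next='c' -> output (1, 'c'), add 'cc' as idx 2
Step 3: w='c' (idx 1), next='b' -> output (1, 'b'), add 'cb' as idx 3
Step 4: w='cb' (idx 3), next='c' -> output (3, 'c'), add 'cbc' as idx 4
Step 5: w='' (idx 0), next='b' -> output (0, 'b'), add 'b' as idx 5
Step 6: w='cc' (idx 2), end of input -> output (2, '')


Encoded: [(0, 'c'), (1, 'c'), (1, 'b'), (3, 'c'), (0, 'b'), (2, '')]


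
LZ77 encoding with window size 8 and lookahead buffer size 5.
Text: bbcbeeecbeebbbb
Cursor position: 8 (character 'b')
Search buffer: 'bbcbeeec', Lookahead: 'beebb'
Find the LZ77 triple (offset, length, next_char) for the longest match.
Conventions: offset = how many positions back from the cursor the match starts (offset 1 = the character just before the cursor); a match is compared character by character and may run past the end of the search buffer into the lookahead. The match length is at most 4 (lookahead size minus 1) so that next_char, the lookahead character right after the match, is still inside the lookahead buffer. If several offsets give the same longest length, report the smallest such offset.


Try each offset into the search buffer:
  offset=1 (pos 7, char 'c'): match length 0
  offset=2 (pos 6, char 'e'): match length 0
  offset=3 (pos 5, char 'e'): match length 0
  offset=4 (pos 4, char 'e'): match length 0
  offset=5 (pos 3, char 'b'): match length 3
  offset=6 (pos 2, char 'c'): match length 0
  offset=7 (pos 1, char 'b'): match length 1
  offset=8 (pos 0, char 'b'): match length 1
Longest match has length 3 at offset 5.
next_char = character at position 8 + 3 = 11 -> 'b'

Best match: offset=5, length=3 (matching 'bee' starting at position 3)
LZ77 triple: (5, 3, 'b')


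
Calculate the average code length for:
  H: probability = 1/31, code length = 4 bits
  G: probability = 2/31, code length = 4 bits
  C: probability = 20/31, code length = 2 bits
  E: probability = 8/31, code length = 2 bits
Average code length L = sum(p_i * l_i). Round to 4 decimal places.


Weighted contributions p_i * l_i:
  H: (1/31) * 4 = 4/31
  G: (2/31) * 4 = 8/31
  C: (20/31) * 2 = 40/31
  E: (8/31) * 2 = 16/31
Sum = (4 + 8 + 40 + 16)/31 = 68/31

L = 68/31 = 2.1935 bits/symbol


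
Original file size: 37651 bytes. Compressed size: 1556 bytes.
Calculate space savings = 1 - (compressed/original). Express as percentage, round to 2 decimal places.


ratio = compressed/original = 1556/37651 = 0.041327
savings = 1 - ratio = 1 - 0.041327 = 0.958673
as a percentage: 0.958673 * 100 = 95.87%

Space savings = 1 - 1556/37651 = 95.87%


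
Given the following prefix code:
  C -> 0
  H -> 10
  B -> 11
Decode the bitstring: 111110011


Decoding step by step:
Bits 11 -> B
Bits 11 -> B
Bits 10 -> H
Bits 0 -> C
Bits 11 -> B


Decoded message: BBHCB


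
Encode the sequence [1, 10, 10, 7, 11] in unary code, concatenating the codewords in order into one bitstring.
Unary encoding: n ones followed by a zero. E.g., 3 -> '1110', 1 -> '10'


Encode each number as n ones followed by a terminating 0:
  1 -> 10 (2 bits)
  10 -> 11111111110 (11 bits)
  10 -> 11111111110 (11 bits)
  7 -> 11111110 (8 bits)
  11 -> 111111111110 (12 bits)
Total length = 2 + 11 + 11 + 8 + 12 = 44 bits.

Unary([1, 10, 10, 7, 11]) = 10111111111101111111111011111110111111111110 (44 bits)


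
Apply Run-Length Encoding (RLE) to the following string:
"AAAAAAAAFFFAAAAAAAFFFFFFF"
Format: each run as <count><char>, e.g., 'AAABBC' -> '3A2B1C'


Scanning runs left to right:
  i=0: run of 'A' x 8 -> '8A'
  i=8: run of 'F' x 3 -> '3F'
  i=11: run of 'A' x 7 -> '7A'
  i=18: run of 'F' x 7 -> '7F'

RLE = 8A3F7A7F


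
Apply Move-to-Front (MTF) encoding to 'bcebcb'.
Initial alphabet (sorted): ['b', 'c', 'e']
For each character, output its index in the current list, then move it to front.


MTF encoding:
'b': index 0 in ['b', 'c', 'e'] -> ['b', 'c', 'e']
'c': index 1 in ['b', 'c', 'e'] -> ['c', 'b', 'e']
'e': index 2 in ['c', 'b', 'e'] -> ['e', 'c', 'b']
'b': index 2 in ['e', 'c', 'b'] -> ['b', 'e', 'c']
'c': index 2 in ['b', 'e', 'c'] -> ['c', 'b', 'e']
'b': index 1 in ['c', 'b', 'e'] -> ['b', 'c', 'e']


Output: [0, 1, 2, 2, 2, 1]


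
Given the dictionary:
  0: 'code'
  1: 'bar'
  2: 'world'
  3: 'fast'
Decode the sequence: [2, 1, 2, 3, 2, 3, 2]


Look up each index in the dictionary:
  2 -> 'world'
  1 -> 'bar'
  2 -> 'world'
  3 -> 'fast'
  2 -> 'world'
  3 -> 'fast'
  2 -> 'world'

Decoded: "world bar world fast world fast world"


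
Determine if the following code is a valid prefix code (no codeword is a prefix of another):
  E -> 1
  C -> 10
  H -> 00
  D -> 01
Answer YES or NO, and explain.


Checking each pair (does one codeword prefix another?):
  E='1' vs C='10': prefix -- VIOLATION

NO -- this is NOT a valid prefix code. E (1) is a prefix of C (10).


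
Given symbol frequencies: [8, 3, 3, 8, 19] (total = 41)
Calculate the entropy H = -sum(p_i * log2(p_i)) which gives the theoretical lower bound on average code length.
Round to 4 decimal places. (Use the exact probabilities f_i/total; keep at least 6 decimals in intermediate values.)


Per-symbol terms -p_i * log2(p_i) with p_i = f_i/41:
  p = 8/41 = 0.195122: log2(p) = -2.357552, -p*log2(p) = 0.460010
  p = 3/41 = 0.073171: log2(p) = -3.772590, -p*log2(p) = 0.276043
  p = 3/41 = 0.073171: log2(p) = -3.772590, -p*log2(p) = 0.276043
  p = 8/41 = 0.195122: log2(p) = -2.357552, -p*log2(p) = 0.460010
  p = 19/41 = 0.463415: log2(p) = -1.109624, -p*log2(p) = 0.514216
H = 0.460010 + 0.276043 + 0.276043 + 0.460010 + 0.514216 = 1.986322

H = 1.9863 bits/symbol


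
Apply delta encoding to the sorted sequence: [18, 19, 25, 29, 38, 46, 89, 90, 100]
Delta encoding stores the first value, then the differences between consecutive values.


First value: 18
Deltas:
  19 - 18 = 1
  25 - 19 = 6
  29 - 25 = 4
  38 - 29 = 9
  46 - 38 = 8
  89 - 46 = 43
  90 - 89 = 1
  100 - 90 = 10


Delta encoded: [18, 1, 6, 4, 9, 8, 43, 1, 10]


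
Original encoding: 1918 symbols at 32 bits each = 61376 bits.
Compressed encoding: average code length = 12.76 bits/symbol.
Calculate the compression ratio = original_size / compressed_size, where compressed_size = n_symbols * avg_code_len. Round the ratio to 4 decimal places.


original_size = n_symbols * orig_bits = 1918 * 32 = 61376 bits
compressed_size = n_symbols * avg_code_len = 1918 * 12.76 = 24473.68 bits
ratio = original_size / compressed_size = 61376 / 24473.68 = 2.5078

Compression ratio = 2.5078


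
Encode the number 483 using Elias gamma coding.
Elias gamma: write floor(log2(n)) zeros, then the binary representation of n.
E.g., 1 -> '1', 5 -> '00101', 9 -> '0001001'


num_bits = floor(log2(483)) + 1 = 9
leading_zeros = num_bits - 1 = 8
binary(483) = 111100011

Elias gamma(483) = '00000000' + '111100011' = 00000000111100011 (17 bits)


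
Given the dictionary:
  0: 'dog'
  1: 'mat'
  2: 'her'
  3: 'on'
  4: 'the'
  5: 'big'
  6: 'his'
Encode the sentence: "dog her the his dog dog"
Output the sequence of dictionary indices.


Look up each word in the dictionary:
  'dog' -> 0
  'her' -> 2
  'the' -> 4
  'his' -> 6
  'dog' -> 0
  'dog' -> 0

Encoded: [0, 2, 4, 6, 0, 0]


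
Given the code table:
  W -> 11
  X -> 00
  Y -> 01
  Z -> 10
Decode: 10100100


Decoding:
10 -> Z
10 -> Z
01 -> Y
00 -> X


Result: ZZYX


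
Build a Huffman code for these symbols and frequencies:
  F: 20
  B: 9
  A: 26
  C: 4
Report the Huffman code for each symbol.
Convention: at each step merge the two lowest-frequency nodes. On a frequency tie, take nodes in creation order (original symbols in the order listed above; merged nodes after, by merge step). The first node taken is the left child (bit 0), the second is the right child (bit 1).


Huffman tree construction:
Step 1: Merge C(4) + B(9) = 13
Step 2: Merge (C+B)(13) + F(20) = 33
Step 3: Merge A(26) + ((C+B)+F)(33) = 59
Read each symbol's code off the tree from the root (left child = 0, right child = 1).

Codes:
  F: 11 (length 2)
  B: 101 (length 3)
  A: 0 (length 1)
  C: 100 (length 3)
Average code length: 105/59 = 1.7797 bits/symbol


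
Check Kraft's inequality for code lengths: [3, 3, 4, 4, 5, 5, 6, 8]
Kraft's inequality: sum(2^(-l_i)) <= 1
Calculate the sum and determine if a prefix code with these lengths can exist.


Sum = 2^(-3) + 2^(-3) + 2^(-4) + 2^(-4) + 2^(-5) + 2^(-5) + 2^(-6) + 2^(-8)
    = 0.125 + 0.125 + 0.0625 + 0.0625 + 0.03125 + 0.03125 + 0.015625 + 0.00390625
    = 117/256 = 0.45703125
Since 0.45703125 <= 1, Kraft's inequality IS satisfied.
A prefix code with these lengths CAN exist.

Kraft sum = 0.45703125. Satisfied.


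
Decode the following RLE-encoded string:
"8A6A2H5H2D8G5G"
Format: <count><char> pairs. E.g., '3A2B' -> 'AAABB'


Expanding each <count><char> pair:
  8A -> 'AAAAAAAA'
  6A -> 'AAAAAA'
  2H -> 'HH'
  5H -> 'HHHHH'
  2D -> 'DD'
  8G -> 'GGGGGGGG'
  5G -> 'GGGGG'

Decoded = AAAAAAAAAAAAAAHHHHHHHDDGGGGGGGGGGGGG


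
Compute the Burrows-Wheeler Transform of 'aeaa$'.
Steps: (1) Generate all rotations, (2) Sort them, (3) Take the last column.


Rotations (sorted):
  0: $aeaa -> last char: a
  1: a$aea -> last char: a
  2: aa$ae -> last char: e
  3: aeaa$ -> last char: $
  4: eaa$a -> last char: a


BWT = aae$a


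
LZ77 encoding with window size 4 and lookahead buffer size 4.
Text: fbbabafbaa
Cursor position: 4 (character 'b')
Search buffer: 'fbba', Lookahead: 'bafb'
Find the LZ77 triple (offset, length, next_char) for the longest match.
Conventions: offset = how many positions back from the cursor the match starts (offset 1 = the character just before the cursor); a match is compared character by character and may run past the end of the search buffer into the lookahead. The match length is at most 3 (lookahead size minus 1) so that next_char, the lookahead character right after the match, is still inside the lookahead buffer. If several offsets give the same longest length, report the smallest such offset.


Try each offset into the search buffer:
  offset=1 (pos 3, char 'a'): match length 0
  offset=2 (pos 2, char 'b'): match length 2
  offset=3 (pos 1, char 'b'): match length 1
  offset=4 (pos 0, char 'f'): match length 0
Longest match has length 2 at offset 2.
next_char = character at position 4 + 2 = 6 -> 'f'

Best match: offset=2, length=2 (matching 'ba' starting at position 2)
LZ77 triple: (2, 2, 'f')


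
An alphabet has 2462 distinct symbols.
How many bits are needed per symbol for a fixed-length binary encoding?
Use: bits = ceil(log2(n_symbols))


log2(2462) = 11.2656
Bracket: 2^11 = 2048 < 2462 <= 2^12 = 4096
So ceil(log2(2462)) = 12

bits = ceil(log2(2462)) = ceil(11.2656) = 12 bits


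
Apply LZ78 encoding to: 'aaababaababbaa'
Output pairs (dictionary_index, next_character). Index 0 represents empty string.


LZ78 encoding steps:
Dictionary: {0: ''}
Step 1: w='' (idx 0), next='a' -> output (0, 'a'), add 'a' as idx 1
Step 2: w='a' (idx 1), next='a' -> output (1, 'a'), add 'aa' as idx 2
Step 3: w='' (idx 0), next='b' -> output (0, 'b'), add 'b' as idx 3
Step 4: w='a' (idx 1), next='b' -> output (1, 'b'), add 'ab' as idx 4
Step 5: w='aa' (idx 2), next='b' -> output (2, 'b'), add 'aab' as idx 5
Step 6: w='ab' (idx 4), next='b' -> output (4, 'b'), add 'abb' as idx 6
Step 7: w='aa' (idx 2), end of input -> output (2, '')


Encoded: [(0, 'a'), (1, 'a'), (0, 'b'), (1, 'b'), (2, 'b'), (4, 'b'), (2, '')]


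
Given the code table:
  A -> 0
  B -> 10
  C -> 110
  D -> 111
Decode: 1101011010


Decoding:
110 -> C
10 -> B
110 -> C
10 -> B


Result: CBCB


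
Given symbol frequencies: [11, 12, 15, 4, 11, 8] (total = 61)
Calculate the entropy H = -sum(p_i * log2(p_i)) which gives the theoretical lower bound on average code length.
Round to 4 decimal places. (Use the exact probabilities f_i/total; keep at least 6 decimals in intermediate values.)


Per-symbol terms -p_i * log2(p_i) with p_i = f_i/61:
  p = 11/61 = 0.180328: log2(p) = -2.471306, -p*log2(p) = 0.445645
  p = 12/61 = 0.196721: log2(p) = -2.345775, -p*log2(p) = 0.461464
  p = 15/61 = 0.245902: log2(p) = -2.023847, -p*log2(p) = 0.497667
  p = 4/61 = 0.065574: log2(p) = -3.930737, -p*log2(p) = 0.257753
  p = 11/61 = 0.180328: log2(p) = -2.471306, -p*log2(p) = 0.445645
  p = 8/61 = 0.131148: log2(p) = -2.930737, -p*log2(p) = 0.384359
H = 0.445645 + 0.461464 + 0.497667 + 0.257753 + 0.445645 + 0.384359 = 2.492533

H = 2.4925 bits/symbol


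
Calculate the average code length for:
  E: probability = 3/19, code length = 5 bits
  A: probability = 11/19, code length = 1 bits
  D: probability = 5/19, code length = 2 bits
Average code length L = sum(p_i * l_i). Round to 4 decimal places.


Weighted contributions p_i * l_i:
  E: (3/19) * 5 = 15/19
  A: (11/19) * 1 = 11/19
  D: (5/19) * 2 = 10/19
Sum = (15 + 11 + 10)/19 = 36/19

L = 36/19 = 1.8947 bits/symbol
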